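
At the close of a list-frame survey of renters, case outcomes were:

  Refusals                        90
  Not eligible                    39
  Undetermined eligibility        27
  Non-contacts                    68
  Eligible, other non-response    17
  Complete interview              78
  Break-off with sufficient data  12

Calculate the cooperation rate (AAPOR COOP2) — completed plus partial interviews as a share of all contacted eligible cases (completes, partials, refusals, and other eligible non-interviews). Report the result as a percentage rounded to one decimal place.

45.7%

Num = 78 + 12 = 90
Denominator = 78 + 12 + 90 + 17 = 197
COOP2 = 90 / 197 = 0.4569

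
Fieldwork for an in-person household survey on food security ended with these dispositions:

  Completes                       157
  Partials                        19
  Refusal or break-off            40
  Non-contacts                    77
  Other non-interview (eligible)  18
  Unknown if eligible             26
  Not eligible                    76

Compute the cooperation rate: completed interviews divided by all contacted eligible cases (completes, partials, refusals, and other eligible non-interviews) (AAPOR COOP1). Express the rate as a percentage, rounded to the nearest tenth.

67.1%

Top: 157
Denominator: 157 + 19 + 40 + 18 = 234
COOP1 = 157 / 234 = 0.6709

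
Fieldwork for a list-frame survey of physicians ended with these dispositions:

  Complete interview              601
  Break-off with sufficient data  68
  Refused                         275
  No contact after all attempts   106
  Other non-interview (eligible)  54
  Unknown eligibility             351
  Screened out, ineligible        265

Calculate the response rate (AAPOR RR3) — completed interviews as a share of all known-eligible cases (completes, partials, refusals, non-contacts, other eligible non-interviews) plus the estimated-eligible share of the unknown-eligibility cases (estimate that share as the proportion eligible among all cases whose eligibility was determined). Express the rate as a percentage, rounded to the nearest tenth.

Num: 601
Known eligible: 601 + 68 + 275 + 106 + 54 = 1104
e = 1104 / (1104 + 265) = 1104 / 1369 = 0.8064
Estimated eligible among unknowns: 0.8064 × 351 = 283.05
Base: 1104 + 283.05 = 1387.05
RR3 = 601 / 1387.05 = 0.4333

43.3%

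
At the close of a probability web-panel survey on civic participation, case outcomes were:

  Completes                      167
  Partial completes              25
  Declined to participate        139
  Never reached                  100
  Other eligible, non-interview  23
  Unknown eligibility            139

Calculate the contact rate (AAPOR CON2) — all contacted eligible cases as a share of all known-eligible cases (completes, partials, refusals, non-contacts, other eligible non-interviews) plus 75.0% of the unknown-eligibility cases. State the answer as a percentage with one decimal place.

63.4%

Top: 167 + 25 + 139 + 23 = 354
Known eligible: 167 + 25 + 139 + 100 + 23 = 454
Estimated eligible among unknowns: 0.7500 × 139 = 104.25
Denom: 454 + 104.25 = 558.25
CON2 = 354 / 558.25 = 0.6341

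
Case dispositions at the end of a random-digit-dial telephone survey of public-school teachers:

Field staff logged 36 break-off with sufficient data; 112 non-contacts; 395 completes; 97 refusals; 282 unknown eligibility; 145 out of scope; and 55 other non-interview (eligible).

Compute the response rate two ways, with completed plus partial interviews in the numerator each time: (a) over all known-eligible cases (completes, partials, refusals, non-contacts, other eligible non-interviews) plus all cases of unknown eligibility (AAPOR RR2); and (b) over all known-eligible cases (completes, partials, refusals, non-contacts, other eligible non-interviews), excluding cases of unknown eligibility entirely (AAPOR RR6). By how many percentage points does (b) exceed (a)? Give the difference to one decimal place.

Top: 395 + 36 = 431
Denom: 395 + 36 + 97 + 112 + 55 + 282 = 977
RR2 = 431 / 977 = 0.4411
Denom: 395 + 36 + 97 + 112 + 55 = 695
RR6 = 431 / 695 = 0.6201
Difference = 62.01 − 44.11 = 17.90 percentage points

17.9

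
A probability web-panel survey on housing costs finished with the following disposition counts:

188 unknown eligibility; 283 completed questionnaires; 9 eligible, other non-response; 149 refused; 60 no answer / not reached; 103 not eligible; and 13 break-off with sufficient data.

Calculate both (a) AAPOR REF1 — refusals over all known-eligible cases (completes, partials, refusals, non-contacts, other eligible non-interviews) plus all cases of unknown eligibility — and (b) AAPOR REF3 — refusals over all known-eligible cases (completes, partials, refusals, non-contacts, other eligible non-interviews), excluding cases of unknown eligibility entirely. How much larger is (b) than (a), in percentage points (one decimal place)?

Numerator = 149
Base = 283 + 13 + 149 + 60 + 9 + 188 = 702
REF1 = 149 / 702 = 0.2123
Base = 283 + 13 + 149 + 60 + 9 = 514
REF3 = 149 / 514 = 0.2899
Difference = 28.99 − 21.23 = 7.76 percentage points

7.8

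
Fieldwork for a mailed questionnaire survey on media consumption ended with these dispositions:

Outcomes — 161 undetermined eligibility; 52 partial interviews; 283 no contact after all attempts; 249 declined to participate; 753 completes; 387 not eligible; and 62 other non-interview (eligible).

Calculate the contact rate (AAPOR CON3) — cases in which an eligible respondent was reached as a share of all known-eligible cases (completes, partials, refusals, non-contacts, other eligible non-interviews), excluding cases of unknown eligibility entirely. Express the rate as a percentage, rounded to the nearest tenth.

79.8%

Num: 753 + 52 + 249 + 62 = 1116
Base: 753 + 52 + 249 + 283 + 62 = 1399
CON3 = 1116 / 1399 = 0.7977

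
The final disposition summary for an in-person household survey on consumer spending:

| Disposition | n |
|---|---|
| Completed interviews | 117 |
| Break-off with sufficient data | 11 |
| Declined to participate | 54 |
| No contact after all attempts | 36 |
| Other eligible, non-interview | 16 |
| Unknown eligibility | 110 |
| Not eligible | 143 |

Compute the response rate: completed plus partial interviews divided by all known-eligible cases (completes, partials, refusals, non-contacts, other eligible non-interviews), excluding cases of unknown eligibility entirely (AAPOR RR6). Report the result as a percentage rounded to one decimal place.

54.7%

Num: 117 + 11 = 128
Denominator: 117 + 11 + 54 + 36 + 16 = 234
RR6 = 128 / 234 = 0.5470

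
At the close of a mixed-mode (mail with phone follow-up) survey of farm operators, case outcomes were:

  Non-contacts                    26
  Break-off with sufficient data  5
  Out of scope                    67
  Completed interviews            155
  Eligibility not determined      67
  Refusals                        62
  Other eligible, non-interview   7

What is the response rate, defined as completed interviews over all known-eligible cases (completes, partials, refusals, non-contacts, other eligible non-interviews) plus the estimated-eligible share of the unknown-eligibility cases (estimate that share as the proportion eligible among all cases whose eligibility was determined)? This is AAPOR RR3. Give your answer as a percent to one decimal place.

Top: 155
Known eligible: 155 + 5 + 62 + 26 + 7 = 255
e = 255 / (255 + 67) = 255 / 322 = 0.7919
e × U: 0.7919 × 67 = 53.06
Base: 255 + 53.06 = 308.06
RR3 = 155 / 308.06 = 0.5031

50.3%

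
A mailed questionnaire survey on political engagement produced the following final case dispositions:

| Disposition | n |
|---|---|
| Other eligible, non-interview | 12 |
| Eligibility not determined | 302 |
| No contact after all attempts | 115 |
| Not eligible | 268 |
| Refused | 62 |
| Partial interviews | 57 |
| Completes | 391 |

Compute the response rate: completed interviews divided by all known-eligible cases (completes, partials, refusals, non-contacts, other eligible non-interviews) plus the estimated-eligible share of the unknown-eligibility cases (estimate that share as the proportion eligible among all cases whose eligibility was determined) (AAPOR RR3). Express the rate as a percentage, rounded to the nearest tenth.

Numerator = 391
Eligible (known) = 391 + 57 + 62 + 115 + 12 = 637
e = 637 / (637 + 268) = 637 / 905 = 0.7039
Eligible share of unknowns = 0.7039 × 302 = 212.58
Denominator = 637 + 212.58 = 849.58
RR3 = 391 / 849.58 = 0.4602

46.0%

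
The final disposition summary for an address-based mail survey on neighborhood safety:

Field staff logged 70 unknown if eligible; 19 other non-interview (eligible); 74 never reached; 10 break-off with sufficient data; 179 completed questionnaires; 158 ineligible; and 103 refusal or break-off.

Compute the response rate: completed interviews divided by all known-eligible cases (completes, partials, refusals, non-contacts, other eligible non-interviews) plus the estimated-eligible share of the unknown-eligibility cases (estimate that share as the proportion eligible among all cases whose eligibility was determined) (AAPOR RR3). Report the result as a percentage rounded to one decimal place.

Top → 179
Eligible (known) → 179 + 10 + 103 + 74 + 19 = 385
e = 385 / (385 + 158) = 385 / 543 = 0.7090
e × U → 0.7090 × 70 = 49.63
Denominator → 385 + 49.63 = 434.63
RR3 = 179 / 434.63 = 0.4118

41.2%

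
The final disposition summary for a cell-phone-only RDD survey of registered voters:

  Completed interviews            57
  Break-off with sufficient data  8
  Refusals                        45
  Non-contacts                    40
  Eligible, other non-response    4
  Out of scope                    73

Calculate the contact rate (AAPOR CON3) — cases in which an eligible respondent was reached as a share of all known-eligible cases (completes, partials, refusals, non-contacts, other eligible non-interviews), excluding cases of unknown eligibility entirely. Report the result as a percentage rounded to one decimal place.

74.0%

Numerator: 57 + 8 + 45 + 4 = 114
Denominator: 57 + 8 + 45 + 40 + 4 = 154
CON3 = 114 / 154 = 0.7403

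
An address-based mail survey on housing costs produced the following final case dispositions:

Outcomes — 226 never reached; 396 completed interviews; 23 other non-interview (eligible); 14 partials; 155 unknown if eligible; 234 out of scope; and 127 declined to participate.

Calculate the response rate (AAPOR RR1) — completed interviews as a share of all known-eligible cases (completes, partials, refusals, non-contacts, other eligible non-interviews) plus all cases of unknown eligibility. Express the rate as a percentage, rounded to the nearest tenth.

42.1%

Numerator: 396
Denominator: 396 + 14 + 127 + 226 + 23 + 155 = 941
RR1 = 396 / 941 = 0.4208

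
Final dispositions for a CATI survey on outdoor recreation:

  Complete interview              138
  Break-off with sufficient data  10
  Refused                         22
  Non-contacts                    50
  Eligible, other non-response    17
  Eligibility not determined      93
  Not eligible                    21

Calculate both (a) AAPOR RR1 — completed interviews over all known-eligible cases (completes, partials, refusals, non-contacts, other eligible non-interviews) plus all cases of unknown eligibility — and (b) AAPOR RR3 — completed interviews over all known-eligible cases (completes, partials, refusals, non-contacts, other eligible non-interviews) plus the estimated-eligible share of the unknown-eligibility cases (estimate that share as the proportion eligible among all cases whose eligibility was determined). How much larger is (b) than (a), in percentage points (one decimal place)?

Top → 138
Denominator → 138 + 10 + 22 + 50 + 17 + 93 = 330
RR1 = 138 / 330 = 0.4182
Determined eligible → 138 + 10 + 22 + 50 + 17 = 237
e = 237 / (237 + 21) = 237 / 258 = 0.9186
e × U → 0.9186 × 93 = 85.43
Denominator → 237 + 85.43 = 322.43
RR3 = 138 / 322.43 = 0.4280
Difference = 42.80 − 41.82 = 0.98 percentage points

1.0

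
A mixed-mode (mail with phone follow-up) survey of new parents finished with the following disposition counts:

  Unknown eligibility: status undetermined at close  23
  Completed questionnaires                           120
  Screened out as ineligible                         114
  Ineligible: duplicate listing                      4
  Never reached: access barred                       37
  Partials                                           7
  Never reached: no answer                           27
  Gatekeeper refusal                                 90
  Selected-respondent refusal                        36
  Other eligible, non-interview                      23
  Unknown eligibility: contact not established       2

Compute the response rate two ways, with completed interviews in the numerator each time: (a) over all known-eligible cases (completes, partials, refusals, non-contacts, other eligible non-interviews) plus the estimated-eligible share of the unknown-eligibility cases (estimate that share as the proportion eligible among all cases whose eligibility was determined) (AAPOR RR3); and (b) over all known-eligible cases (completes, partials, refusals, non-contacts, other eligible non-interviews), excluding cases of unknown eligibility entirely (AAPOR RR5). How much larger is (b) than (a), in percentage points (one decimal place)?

1.8

Declined to participate = 90 + 36 = 126
No answer / not reached = 27 + 37 = 64
Unknown eligibility = 2 + 23 = 25
Screened out, ineligible = 114 + 4 = 118
Num = 120
Known eligible = 120 + 7 + 126 + 64 + 23 = 340
e = 340 / (340 + 118) = 340 / 458 = 0.7424
Estimated eligible among unknowns = 0.7424 × 25 = 18.56
Base = 340 + 18.56 = 358.56
RR3 = 120 / 358.56 = 0.3347
Base = 120 + 7 + 126 + 64 + 23 = 340
RR5 = 120 / 340 = 0.3529
Difference = 35.29 − 33.47 = 1.82 percentage points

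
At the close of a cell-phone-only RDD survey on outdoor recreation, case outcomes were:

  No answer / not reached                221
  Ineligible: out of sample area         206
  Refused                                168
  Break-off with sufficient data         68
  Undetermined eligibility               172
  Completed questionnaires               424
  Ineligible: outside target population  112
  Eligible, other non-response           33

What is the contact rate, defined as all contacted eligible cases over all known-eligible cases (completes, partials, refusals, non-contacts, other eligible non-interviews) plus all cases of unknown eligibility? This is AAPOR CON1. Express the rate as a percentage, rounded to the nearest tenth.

63.8%

Screened out, ineligible = 112 + 206 = 318
Num → 424 + 68 + 168 + 33 = 693
Denom → 424 + 68 + 168 + 221 + 33 + 172 = 1086
CON1 = 693 / 1086 = 0.6381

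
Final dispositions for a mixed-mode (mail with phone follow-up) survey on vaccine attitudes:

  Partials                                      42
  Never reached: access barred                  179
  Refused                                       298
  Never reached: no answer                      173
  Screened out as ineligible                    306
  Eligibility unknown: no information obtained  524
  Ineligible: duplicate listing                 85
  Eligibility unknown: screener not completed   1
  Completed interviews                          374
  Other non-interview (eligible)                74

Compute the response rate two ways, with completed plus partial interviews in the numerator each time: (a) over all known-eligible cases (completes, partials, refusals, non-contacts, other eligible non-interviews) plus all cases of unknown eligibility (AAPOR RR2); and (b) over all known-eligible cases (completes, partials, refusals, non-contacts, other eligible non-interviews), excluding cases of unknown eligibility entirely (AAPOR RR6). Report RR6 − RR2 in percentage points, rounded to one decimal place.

11.5

Non-contacts = 173 + 179 = 352
Unknown eligibility = 1 + 524 = 525
Screened out, ineligible = 306 + 85 = 391
Numerator → 374 + 42 = 416
Denominator → 374 + 42 + 298 + 352 + 74 + 525 = 1665
RR2 = 416 / 1665 = 0.2498
Denominator → 374 + 42 + 298 + 352 + 74 = 1140
RR6 = 416 / 1140 = 0.3649
Difference = 36.49 − 24.98 = 11.51 percentage points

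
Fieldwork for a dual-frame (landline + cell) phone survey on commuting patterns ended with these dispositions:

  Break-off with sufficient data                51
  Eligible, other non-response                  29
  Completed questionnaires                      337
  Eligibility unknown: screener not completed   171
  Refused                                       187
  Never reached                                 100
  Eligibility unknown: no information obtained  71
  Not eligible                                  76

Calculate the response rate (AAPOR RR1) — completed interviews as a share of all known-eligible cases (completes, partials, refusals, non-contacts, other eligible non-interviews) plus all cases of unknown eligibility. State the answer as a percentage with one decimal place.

35.6%

Unknown eligibility = 171 + 71 = 242
Numerator = 337
Base = 337 + 51 + 187 + 100 + 29 + 242 = 946
RR1 = 337 / 946 = 0.3562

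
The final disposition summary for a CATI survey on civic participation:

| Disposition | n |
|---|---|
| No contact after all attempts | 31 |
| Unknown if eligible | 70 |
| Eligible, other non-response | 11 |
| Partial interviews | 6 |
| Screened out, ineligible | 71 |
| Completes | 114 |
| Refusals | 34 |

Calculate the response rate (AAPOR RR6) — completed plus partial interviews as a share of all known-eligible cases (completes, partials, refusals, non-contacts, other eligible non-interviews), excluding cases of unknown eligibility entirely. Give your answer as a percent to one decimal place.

Num = 114 + 6 = 120
Denom = 114 + 6 + 34 + 31 + 11 = 196
RR6 = 120 / 196 = 0.6122

61.2%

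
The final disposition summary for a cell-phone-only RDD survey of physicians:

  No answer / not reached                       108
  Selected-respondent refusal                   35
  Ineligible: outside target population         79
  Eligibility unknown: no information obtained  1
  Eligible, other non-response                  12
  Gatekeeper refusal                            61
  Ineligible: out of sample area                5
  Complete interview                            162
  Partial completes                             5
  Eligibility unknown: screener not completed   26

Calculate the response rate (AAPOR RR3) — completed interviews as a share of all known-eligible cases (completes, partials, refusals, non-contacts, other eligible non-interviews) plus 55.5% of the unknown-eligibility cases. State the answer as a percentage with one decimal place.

Refused = 61 + 35 = 96
Eligibility not determined = 26 + 1 = 27
Screened out, ineligible = 79 + 5 = 84
Top → 162
Eligible (known) → 162 + 5 + 96 + 108 + 12 = 383
Eligible share of unknowns → 0.5550 × 27 = 14.99
Denominator → 383 + 14.99 = 397.99
RR3 = 162 / 397.99 = 0.4070

40.7%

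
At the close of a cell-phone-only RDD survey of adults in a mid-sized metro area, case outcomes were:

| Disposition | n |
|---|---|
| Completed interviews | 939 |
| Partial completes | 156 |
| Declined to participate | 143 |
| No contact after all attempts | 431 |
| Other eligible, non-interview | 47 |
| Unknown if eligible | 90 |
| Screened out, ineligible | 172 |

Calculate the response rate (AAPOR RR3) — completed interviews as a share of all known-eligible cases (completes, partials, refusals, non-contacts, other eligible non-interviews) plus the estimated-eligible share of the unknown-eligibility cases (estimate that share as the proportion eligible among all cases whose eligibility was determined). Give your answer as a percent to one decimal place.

52.2%

Numerator → 939
Determined eligible → 939 + 156 + 143 + 431 + 47 = 1716
e = 1716 / (1716 + 172) = 1716 / 1888 = 0.9089
e × U → 0.9089 × 90 = 81.80
Denom → 1716 + 81.80 = 1797.80
RR3 = 939 / 1797.80 = 0.5223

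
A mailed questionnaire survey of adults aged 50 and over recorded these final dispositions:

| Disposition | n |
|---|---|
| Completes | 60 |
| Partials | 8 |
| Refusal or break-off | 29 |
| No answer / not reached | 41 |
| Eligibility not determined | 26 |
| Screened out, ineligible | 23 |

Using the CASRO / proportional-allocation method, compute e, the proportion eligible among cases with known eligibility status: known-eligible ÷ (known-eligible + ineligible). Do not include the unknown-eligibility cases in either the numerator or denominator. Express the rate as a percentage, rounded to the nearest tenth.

85.7%

Determined eligible = 60 + 8 + 29 + 41 = 138
e = 138 / (138 + 23) = 138 / 161 = 0.8571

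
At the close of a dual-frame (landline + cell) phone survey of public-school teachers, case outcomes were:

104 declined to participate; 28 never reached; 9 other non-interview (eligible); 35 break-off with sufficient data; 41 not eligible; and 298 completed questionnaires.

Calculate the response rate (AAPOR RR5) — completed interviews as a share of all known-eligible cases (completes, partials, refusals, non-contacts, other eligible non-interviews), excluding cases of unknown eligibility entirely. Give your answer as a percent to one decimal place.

62.9%

Top: 298
Base: 298 + 35 + 104 + 28 + 9 = 474
RR5 = 298 / 474 = 0.6287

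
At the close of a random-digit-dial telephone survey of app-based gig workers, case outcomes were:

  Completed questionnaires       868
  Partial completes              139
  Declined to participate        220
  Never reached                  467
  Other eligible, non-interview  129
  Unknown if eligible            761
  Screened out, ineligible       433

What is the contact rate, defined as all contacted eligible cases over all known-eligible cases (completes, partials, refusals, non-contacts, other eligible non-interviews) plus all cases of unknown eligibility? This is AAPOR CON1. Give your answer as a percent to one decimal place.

Numerator → 868 + 139 + 220 + 129 = 1356
Denom → 868 + 139 + 220 + 467 + 129 + 761 = 2584
CON1 = 1356 / 2584 = 0.5248

52.5%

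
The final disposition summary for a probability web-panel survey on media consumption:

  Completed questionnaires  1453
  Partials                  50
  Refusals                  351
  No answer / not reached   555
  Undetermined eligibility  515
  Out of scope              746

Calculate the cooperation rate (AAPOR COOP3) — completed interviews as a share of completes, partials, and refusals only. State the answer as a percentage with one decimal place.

78.4%

Top: 1453
Denom: 1453 + 50 + 351 = 1854
COOP3 = 1453 / 1854 = 0.7837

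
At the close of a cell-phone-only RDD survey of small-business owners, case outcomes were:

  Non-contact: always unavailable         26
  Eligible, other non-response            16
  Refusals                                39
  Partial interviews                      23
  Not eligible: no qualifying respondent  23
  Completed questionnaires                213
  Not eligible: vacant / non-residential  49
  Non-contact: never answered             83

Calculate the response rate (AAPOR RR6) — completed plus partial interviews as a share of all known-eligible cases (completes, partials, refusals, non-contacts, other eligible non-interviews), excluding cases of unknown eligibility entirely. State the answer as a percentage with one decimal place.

No contact after all attempts = 83 + 26 = 109
Not eligible = 23 + 49 = 72
Numerator = 213 + 23 = 236
Denominator = 213 + 23 + 39 + 109 + 16 = 400
RR6 = 236 / 400 = 0.5900

59.0%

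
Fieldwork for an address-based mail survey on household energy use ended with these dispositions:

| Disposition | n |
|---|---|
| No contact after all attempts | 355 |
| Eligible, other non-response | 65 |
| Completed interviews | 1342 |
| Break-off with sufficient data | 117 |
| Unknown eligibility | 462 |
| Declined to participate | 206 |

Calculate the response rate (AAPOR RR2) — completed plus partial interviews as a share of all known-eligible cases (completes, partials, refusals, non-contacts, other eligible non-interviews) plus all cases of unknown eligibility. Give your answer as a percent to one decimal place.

57.3%

Num: 1342 + 117 = 1459
Base: 1342 + 117 + 206 + 355 + 65 + 462 = 2547
RR2 = 1459 / 2547 = 0.5728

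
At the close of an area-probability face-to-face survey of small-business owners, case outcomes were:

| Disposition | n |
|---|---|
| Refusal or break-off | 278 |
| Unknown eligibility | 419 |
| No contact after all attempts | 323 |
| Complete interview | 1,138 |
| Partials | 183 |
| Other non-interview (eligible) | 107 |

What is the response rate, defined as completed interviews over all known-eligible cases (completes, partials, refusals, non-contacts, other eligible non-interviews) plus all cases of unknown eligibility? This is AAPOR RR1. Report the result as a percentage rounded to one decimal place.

Top → 1138
Denom → 1138 + 183 + 278 + 323 + 107 + 419 = 2448
RR1 = 1138 / 2448 = 0.4649

46.5%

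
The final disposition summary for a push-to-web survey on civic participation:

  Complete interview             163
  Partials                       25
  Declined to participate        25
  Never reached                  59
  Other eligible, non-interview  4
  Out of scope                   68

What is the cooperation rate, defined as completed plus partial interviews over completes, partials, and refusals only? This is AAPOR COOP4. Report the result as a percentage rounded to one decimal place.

Top → 163 + 25 = 188
Denom → 163 + 25 + 25 = 213
COOP4 = 188 / 213 = 0.8826

88.3%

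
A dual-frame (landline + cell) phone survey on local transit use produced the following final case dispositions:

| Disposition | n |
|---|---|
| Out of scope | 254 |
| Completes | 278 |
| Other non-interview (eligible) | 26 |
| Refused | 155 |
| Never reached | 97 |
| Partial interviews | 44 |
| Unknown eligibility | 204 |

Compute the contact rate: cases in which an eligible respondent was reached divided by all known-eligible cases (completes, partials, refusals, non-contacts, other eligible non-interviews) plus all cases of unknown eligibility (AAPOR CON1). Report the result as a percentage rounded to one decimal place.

Top: 278 + 44 + 155 + 26 = 503
Denom: 278 + 44 + 155 + 97 + 26 + 204 = 804
CON1 = 503 / 804 = 0.6256

62.6%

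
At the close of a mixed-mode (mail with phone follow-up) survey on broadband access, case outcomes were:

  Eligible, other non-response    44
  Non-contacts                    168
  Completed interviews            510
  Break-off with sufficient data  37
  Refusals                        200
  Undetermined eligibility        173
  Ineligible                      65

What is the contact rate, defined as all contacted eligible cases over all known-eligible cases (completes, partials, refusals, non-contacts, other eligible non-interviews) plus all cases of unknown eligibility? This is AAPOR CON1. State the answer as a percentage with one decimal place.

69.9%

Top = 510 + 37 + 200 + 44 = 791
Base = 510 + 37 + 200 + 168 + 44 + 173 = 1132
CON1 = 791 / 1132 = 0.6988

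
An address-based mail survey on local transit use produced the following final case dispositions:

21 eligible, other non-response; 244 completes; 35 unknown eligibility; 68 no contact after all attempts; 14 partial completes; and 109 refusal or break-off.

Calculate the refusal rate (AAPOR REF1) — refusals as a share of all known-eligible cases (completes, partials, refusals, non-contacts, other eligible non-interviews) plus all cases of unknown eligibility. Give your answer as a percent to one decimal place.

22.2%

Numerator: 109
Denominator: 244 + 14 + 109 + 68 + 21 + 35 = 491
REF1 = 109 / 491 = 0.2220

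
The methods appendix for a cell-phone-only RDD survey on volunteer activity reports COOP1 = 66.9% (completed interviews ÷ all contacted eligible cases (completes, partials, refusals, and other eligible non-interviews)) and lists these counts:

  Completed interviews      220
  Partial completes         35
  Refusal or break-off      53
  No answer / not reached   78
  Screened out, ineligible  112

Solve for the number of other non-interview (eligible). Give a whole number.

21

COOP1 = 220 / D = 0.669
D = 220 / 0.669 = 328.8
Remaining denominator categories sum to 308
other non-interview (eligible) = 328.8 − 308 ≈ 21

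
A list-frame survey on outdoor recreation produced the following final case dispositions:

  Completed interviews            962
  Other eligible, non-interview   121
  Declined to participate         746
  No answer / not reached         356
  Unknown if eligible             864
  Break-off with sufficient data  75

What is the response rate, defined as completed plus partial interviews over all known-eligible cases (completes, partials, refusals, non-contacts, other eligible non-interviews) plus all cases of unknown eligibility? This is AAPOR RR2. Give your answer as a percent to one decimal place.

Num: 962 + 75 = 1037
Denominator: 962 + 75 + 746 + 356 + 121 + 864 = 3124
RR2 = 1037 / 3124 = 0.3319

33.2%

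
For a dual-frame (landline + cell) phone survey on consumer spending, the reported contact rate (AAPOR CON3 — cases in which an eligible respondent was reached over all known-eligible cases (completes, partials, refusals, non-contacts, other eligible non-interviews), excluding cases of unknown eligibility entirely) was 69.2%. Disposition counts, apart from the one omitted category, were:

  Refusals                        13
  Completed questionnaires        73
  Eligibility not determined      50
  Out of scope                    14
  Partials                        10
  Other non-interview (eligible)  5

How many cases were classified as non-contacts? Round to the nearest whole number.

45

Top = 73 + 10 + 13 + 5 = 101
CON3 = 101 / D = 0.692
D = 101 / 0.692 = 146.0
Remaining denominator categories sum to 101
non-contacts = 146.0 − 101 ≈ 45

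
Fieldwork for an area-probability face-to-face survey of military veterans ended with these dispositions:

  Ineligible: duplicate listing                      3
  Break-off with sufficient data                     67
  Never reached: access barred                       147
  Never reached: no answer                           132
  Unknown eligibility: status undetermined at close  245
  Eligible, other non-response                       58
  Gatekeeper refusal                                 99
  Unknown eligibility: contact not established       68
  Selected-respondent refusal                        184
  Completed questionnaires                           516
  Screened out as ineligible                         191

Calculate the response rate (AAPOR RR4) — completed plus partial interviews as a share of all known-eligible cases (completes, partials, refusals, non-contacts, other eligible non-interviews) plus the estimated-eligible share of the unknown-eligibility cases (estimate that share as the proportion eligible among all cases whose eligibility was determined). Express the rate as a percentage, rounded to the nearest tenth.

39.6%

Declined to participate = 99 + 184 = 283
Never reached = 132 + 147 = 279
Eligibility not determined = 68 + 245 = 313
Screened out, ineligible = 191 + 3 = 194
Num → 516 + 67 = 583
Known eligible → 516 + 67 + 283 + 279 + 58 = 1203
e = 1203 / (1203 + 194) = 1203 / 1397 = 0.8611
e × U → 0.8611 × 313 = 269.52
Base → 1203 + 269.52 = 1472.52
RR4 = 583 / 1472.52 = 0.3959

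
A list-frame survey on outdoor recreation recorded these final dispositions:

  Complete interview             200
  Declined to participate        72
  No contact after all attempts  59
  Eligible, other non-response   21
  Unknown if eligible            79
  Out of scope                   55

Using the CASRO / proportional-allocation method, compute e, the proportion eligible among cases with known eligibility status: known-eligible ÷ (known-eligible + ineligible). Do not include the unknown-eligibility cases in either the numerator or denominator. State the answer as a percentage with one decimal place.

86.5%

Known eligible: 200 + 72 + 59 + 21 = 352
e = 352 / (352 + 55) = 352 / 407 = 0.8649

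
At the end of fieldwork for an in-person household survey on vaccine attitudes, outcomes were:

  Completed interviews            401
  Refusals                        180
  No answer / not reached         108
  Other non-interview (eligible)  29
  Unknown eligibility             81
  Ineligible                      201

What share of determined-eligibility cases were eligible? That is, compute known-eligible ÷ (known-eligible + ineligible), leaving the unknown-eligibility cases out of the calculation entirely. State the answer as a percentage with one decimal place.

Eligible (known) = 401 + 180 + 108 + 29 = 718
e = 718 / (718 + 201) = 718 / 919 = 0.7813

78.1%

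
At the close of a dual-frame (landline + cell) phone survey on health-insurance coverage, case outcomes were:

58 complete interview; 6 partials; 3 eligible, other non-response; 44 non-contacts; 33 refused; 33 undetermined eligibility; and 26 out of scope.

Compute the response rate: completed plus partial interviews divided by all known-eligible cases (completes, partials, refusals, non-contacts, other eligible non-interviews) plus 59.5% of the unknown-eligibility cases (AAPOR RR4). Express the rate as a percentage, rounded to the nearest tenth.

Top: 58 + 6 = 64
Known eligible: 58 + 6 + 33 + 44 + 3 = 144
e × U: 0.5950 × 33 = 19.63
Denom: 144 + 19.63 = 163.63
RR4 = 64 / 163.63 = 0.3911

39.1%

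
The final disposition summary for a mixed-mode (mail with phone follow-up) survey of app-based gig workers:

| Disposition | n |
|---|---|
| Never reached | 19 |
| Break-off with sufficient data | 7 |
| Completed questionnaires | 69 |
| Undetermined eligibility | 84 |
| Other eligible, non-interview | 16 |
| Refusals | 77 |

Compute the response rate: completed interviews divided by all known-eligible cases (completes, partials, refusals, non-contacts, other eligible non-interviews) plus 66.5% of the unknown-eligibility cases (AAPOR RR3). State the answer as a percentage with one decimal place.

28.3%

Top = 69
Determined eligible = 69 + 7 + 77 + 19 + 16 = 188
Eligible share of unknowns = 0.6650 × 84 = 55.86
Base = 188 + 55.86 = 243.86
RR3 = 69 / 243.86 = 0.2829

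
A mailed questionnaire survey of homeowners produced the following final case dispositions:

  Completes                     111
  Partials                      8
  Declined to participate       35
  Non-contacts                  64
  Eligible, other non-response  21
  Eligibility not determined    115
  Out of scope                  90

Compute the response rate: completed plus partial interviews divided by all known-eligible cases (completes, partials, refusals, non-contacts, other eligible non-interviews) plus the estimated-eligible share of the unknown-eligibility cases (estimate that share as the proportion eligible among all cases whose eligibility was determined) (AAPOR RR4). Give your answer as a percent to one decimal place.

Top → 111 + 8 = 119
Determined eligible → 111 + 8 + 35 + 64 + 21 = 239
e = 239 / (239 + 90) = 239 / 329 = 0.7264
Estimated eligible among unknowns → 0.7264 × 115 = 83.54
Base → 239 + 83.54 = 322.54
RR4 = 119 / 322.54 = 0.3689

36.9%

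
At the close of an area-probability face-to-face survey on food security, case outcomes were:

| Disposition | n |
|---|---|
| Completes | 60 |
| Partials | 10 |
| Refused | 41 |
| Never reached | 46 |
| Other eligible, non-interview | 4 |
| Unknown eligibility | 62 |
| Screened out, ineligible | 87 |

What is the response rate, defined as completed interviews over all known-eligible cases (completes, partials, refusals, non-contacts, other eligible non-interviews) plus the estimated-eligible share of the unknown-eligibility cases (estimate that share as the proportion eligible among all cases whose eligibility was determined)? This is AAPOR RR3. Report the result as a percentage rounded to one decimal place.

29.8%

Num = 60
Known eligible = 60 + 10 + 41 + 46 + 4 = 161
e = 161 / (161 + 87) = 161 / 248 = 0.6492
e × U = 0.6492 × 62 = 40.25
Denominator = 161 + 40.25 = 201.25
RR3 = 60 / 201.25 = 0.2981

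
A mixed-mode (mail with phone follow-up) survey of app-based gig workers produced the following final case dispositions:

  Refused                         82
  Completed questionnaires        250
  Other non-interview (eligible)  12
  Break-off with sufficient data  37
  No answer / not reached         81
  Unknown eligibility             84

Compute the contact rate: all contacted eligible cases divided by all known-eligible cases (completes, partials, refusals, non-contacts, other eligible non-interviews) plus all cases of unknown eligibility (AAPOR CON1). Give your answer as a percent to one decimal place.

69.8%

Numerator → 250 + 37 + 82 + 12 = 381
Base → 250 + 37 + 82 + 81 + 12 + 84 = 546
CON1 = 381 / 546 = 0.6978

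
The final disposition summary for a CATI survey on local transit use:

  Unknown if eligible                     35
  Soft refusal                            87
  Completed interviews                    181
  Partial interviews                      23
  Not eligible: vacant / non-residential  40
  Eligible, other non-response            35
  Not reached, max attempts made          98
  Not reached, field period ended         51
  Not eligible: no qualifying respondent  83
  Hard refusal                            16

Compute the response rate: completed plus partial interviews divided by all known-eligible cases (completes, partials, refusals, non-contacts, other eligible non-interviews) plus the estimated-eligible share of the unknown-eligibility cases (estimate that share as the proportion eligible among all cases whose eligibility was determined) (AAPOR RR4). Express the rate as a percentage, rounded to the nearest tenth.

Refused = 16 + 87 = 103
Non-contacts = 51 + 98 = 149
Screened out, ineligible = 83 + 40 = 123
Num = 181 + 23 = 204
Determined eligible = 181 + 23 + 103 + 149 + 35 = 491
e = 491 / (491 + 123) = 491 / 614 = 0.7997
e × U = 0.7997 × 35 = 27.99
Base = 491 + 27.99 = 518.99
RR4 = 204 / 518.99 = 0.3931

39.3%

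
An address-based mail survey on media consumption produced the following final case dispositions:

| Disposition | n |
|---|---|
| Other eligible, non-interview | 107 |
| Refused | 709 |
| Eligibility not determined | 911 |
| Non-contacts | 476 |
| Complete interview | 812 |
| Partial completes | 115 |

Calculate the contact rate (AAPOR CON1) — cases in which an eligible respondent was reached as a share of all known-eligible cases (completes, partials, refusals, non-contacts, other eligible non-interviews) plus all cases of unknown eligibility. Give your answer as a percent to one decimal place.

Numerator = 812 + 115 + 709 + 107 = 1743
Base = 812 + 115 + 709 + 476 + 107 + 911 = 3130
CON1 = 1743 / 3130 = 0.5569

55.7%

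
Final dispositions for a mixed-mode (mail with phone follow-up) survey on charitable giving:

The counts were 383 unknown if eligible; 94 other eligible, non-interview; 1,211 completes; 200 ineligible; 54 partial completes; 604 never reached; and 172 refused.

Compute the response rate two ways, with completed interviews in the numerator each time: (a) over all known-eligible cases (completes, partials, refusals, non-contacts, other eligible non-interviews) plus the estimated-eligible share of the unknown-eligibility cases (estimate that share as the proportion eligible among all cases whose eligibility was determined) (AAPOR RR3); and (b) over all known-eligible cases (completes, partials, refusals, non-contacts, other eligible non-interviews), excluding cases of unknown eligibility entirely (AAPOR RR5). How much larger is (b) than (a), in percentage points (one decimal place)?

Num → 1211
Eligible (known) → 1211 + 54 + 172 + 604 + 94 = 2135
e = 2135 / (2135 + 200) = 2135 / 2335 = 0.9143
e × U → 0.9143 × 383 = 350.18
Denom → 2135 + 350.18 = 2485.18
RR3 = 1211 / 2485.18 = 0.4873
Denom → 1211 + 54 + 172 + 604 + 94 = 2135
RR5 = 1211 / 2135 = 0.5672
Difference = 56.72 − 48.73 = 7.99 percentage points

8.0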